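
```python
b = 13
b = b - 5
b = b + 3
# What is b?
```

Trace:
`b = 13` → b = 13
`b = b - 5` → b = 8
`b = b + 3` → b = 11
So b = 11

Answer: 11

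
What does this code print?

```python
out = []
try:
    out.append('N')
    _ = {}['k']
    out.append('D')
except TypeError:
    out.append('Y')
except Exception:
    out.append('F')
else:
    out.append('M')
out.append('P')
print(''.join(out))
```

Execution trace: 'N' (try body) → 'F' (except Exception) → 'P' (after the try/except). Output: NFP

Answer: NFP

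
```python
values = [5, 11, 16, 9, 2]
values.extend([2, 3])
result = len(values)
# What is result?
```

Trace:
`values = [5, 11, 16, 9, 2]` → values = [5, 11, 16, 9, 2]
`values.extend([2, 3])` → values = [5, 11, 16, 9, 2, 2, 3]
`result = len(values)` → result = 7
So result = 7

Answer: 7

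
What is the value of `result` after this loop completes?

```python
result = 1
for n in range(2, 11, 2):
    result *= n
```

Product of even numbers 2 to 10
`result` takes the values: 1 → 2 → 8 → 48 → 384 → 3840

Answer: 3840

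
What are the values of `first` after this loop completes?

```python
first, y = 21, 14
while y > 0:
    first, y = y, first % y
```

GCD of 21 and 14
`first` takes the values: 21 → 14 → 7

Answer: 7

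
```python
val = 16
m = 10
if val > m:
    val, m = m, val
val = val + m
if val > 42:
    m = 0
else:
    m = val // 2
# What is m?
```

Trace:
`val = 16` → val = 16
`m = 10` → m = 10
`if val > m: ...` → val > m is True → val = 10; m = 16
`val = val + m` → val = 26
`if val > 42: ...` → val > 42 is False, take else branch → m = 13
So m = 13

Answer: 13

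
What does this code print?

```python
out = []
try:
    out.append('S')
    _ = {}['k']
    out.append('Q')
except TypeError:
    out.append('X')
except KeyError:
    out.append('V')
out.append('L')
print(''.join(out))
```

Execution trace: 'S' (try body) → 'V' (except KeyError) → 'L' (after the try/except). Output: SVL

Answer: SVL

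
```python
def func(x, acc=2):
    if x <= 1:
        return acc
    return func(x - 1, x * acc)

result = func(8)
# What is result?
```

Accumulator trace (n, acc): (8, 2) -> (7, 16) -> (6, 112) -> (5, 672) -> (4, 3360) -> (3, 13440) -> (2, 40320) -> (1, 80640) -> return 80640

Answer: 80640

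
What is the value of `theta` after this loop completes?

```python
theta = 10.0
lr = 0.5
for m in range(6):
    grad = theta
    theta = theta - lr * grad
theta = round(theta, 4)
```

Gradient descent: w = 10.0 * (1 - 0.5)^6
`theta` takes the values: 10.0 → 5.0 → 2.5 → 1.25 → 0.625 → 0.3125 → 0.15625 → 0.1562

Answer: 0.1562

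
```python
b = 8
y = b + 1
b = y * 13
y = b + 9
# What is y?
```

Trace:
`b = 8` → b = 8
`y = b + 1` → y = 9
`b = y * 13` → b = 117
`y = b + 9` → y = 126
So y = 126

Answer: 126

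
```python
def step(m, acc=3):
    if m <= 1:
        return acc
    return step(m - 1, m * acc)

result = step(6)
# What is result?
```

Accumulator trace (n, acc): (6, 3) -> (5, 18) -> (4, 90) -> (3, 360) -> (2, 1080) -> (1, 2160) -> return 2160

Answer: 2160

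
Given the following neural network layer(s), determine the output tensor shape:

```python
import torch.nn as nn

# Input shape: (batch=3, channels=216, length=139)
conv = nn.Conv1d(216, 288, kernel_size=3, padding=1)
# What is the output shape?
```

Input: (3, 216, 139) -> Output: (3, 288, 139)

Answer: (3, 288, 139)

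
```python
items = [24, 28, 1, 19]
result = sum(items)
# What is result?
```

Trace:
`items = [24, 28, 1, 19]` → items = [24, 28, 1, 19]
`result = sum(items)` → result = 72
So result = 72

Answer: 72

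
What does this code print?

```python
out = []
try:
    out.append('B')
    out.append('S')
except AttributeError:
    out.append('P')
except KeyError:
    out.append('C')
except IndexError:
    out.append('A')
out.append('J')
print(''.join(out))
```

Execution trace: 'B' (try body) → 'S' (try body, no exception) → 'J' (after the try/except). Output: BSJ

Answer: BSJ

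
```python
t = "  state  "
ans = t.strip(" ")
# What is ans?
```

Trace:
`t = "  state  "` → t = '  state  '
`ans = t.strip(" ")` → ans = 'state'
So ans = 'state'

Answer: 'state'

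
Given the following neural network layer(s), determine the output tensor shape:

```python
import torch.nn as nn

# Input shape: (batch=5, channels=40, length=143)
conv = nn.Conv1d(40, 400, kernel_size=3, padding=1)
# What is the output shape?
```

Input: (5, 40, 143) -> Output: (5, 400, 143)

Answer: (5, 400, 143)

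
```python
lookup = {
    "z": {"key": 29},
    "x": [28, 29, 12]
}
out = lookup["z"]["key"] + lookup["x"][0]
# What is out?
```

Trace:
`lookup = { ...` → lookup = {'z': {'key': 29}, 'x': [28, 29, 12]}
`out = lookup["z"]["key"] + lookup["x"][0]` → out = 57
So out = 57

Answer: 57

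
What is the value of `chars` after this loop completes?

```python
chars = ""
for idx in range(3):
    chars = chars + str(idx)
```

Concatenate digits 0 to 2
`chars` takes the values: "" → "0" → "01" → "012"

Answer: "012"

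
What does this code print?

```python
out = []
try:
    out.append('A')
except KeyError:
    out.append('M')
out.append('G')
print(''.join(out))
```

Execution trace: 'A' (try body, no exception) → 'G' (after the try/except). Output: AG

Answer: AG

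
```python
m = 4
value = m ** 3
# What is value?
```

Trace:
`m = 4` → m = 4
`value = m ** 3` → value = 64
So value = 64

Answer: 64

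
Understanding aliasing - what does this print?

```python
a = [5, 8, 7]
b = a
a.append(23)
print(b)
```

Key concept: basic list aliasing.
Step by step:
`a = [5, 8, 7]` → a = [5, 8, 7]
`b = a` → b = [5, 8, 7] (same object as a)
`a.append(23)` → a = [5, 8, 7, 23] (same object as b); b = [5, 8, 7, 23] (same object as a)
`print(b)` → prints [5, 8, 7, 23]

Answer: [5, 8, 7, 23]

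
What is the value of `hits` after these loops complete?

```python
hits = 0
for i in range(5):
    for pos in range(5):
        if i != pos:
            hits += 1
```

5² - 5 (exclude diagonal)
`hits` takes the values: 0 → 1 → 2 → 3 → 4 → 5 → 6 → 7 → 8 → 9 → 10 → 11 → 12 → 13 → 14 → 15 → 16 → 17 → 18 → 19 → 20

Answer: 20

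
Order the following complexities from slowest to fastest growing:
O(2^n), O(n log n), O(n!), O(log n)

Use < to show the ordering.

Ordered by growth rate: O(log n) < O(n log n) < O(2^n) < O(n!)

Answer: O(log n) < O(n log n) < O(2^n) < O(n!)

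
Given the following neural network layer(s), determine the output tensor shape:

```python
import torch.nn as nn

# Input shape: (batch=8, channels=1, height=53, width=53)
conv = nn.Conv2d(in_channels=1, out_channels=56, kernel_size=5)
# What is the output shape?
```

Input: (8, 1, 53, 53) -> Output: (8, 56, 49, 49)

Answer: (8, 56, 49, 49)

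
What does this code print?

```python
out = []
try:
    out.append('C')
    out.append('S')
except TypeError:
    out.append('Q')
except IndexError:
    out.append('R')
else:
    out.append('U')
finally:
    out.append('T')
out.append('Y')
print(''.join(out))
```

Execution trace: 'C' (try body) → 'S' (try body, no exception) → 'U' (else) → 'T' (finally) → 'Y' (after the try/except). Output: CSUTY

Answer: CSUTY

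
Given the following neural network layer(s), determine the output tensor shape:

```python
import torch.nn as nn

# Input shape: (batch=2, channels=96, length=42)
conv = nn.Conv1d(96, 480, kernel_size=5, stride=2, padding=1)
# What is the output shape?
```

Input: (2, 96, 42) -> Output: (2, 480, 20)

Answer: (2, 480, 20)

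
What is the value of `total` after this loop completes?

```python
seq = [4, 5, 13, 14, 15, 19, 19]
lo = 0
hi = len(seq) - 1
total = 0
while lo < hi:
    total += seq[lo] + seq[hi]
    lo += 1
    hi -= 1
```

Sum of pairs from ends
`total` takes the values: 0 → 23 → 47 → 75

Answer: 75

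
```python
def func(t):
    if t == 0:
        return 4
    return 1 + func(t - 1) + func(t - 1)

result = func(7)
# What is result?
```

func(t) = 1 + 2·func(t-1), func(0)=4. Closed form: (4+1)·2^7 - 1 = 639.

Answer: 639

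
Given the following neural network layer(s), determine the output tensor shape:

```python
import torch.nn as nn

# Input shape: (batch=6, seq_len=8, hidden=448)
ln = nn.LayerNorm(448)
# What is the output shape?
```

Input: (6, 8, 448) -> Output: (6, 8, 448)

Answer: (6, 8, 448)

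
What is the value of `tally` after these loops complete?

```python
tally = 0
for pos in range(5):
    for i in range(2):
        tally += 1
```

5 * 2 = 10
`tally` takes the values: 0 → 1 → 2 → 3 → 4 → 5 → 6 → 7 → 8 → 9 → 10

Answer: 10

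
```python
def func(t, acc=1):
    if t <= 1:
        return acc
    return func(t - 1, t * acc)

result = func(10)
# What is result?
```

Accumulator trace (n, acc): (10, 1) -> (9, 10) -> (8, 90) -> (7, 720) -> (6, 5040) -> (5, 30240) -> (4, 151200) -> (3, 604800) -> (2, 1814400) -> (1, 3628800) -> return 3628800

Answer: 3628800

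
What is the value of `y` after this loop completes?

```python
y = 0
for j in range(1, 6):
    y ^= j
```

XOR of 1 to 5
`y` takes the values: 0 → 1 → 3 → 0 → 4 → 1

Answer: 1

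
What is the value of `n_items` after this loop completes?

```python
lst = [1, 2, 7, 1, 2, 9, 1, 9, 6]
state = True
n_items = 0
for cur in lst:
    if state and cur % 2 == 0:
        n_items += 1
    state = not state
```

Count even values at even positions
`n_items` takes the values: 0 → 1 → 2

Answer: 2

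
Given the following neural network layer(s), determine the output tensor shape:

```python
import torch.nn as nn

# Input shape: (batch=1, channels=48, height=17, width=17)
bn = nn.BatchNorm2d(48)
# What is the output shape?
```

Input: (1, 48, 17, 17) -> Output: (1, 48, 17, 17)

Answer: (1, 48, 17, 17)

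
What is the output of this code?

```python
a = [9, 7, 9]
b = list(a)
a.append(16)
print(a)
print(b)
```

Key concept: list() constructor creates copy.
Step by step:
`a = [9, 7, 9]` → a = [9, 7, 9]
`b = list(a)` → b = [9, 7, 9]
`a.append(16)` → a = [9, 7, 9, 16]
`print(a)` → prints [9, 7, 9, 16]
`print(b)` → prints [9, 7, 9]

Answer:
[9, 7, 9, 16]
[9, 7, 9]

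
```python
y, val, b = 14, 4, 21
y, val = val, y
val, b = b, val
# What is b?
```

Trace:
`y, val, b = 14, 4, 21` → y = 14; val = 4; b = 21
`y, val = val, y` → y = 4; val = 14
`val, b = b, val` → val = 21; b = 14
So b = 14

Answer: 14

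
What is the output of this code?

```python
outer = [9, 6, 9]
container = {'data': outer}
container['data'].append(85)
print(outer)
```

Key concept: dict holds reference to list.
Step by step:
`outer = [9, 6, 9]` → outer = [9, 6, 9]
`container = {'data': outer}` → container = {'data': [9, 6, 9]}
`container['data'].append(85)` → outer = [9, 6, 9, 85]; container = {'data': [9, 6, 9, 85]}
`print(outer)` → prints [9, 6, 9, 85]

Answer: [9, 6, 9, 85]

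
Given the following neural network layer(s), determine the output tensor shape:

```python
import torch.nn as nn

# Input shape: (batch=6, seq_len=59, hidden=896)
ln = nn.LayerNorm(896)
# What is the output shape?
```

Input: (6, 59, 896) -> Output: (6, 59, 896)

Answer: (6, 59, 896)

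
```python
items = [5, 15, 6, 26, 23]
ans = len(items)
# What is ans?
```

Trace:
`items = [5, 15, 6, 26, 23]` → items = [5, 15, 6, 26, 23]
`ans = len(items)` → ans = 5
So ans = 5

Answer: 5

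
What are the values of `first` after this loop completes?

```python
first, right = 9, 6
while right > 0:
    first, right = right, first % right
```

GCD of 9 and 6
`first` takes the values: 9 → 6 → 3

Answer: 3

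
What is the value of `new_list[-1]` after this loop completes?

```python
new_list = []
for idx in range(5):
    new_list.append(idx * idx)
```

Last element of squares 0 to 4
`new_list` takes the values: [] → [0] → [0, 1] → [0, 1, 4] → [0, 1, 4, 9] → [0, 1, 4, 9, 16]
So `new_list[-1]` = 16

Answer: 16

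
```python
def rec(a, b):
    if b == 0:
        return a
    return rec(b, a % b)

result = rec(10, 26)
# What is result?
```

rec(10, 26) -> rec(26, 10) -> rec(10, 6) -> rec(6, 4) -> rec(4, 2) -> rec(2, 0) -> 2

Answer: 2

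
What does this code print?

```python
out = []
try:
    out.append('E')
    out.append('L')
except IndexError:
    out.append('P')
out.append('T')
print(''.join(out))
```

Execution trace: 'E' (try body) → 'L' (try body, no exception) → 'T' (after the try/except). Output: ELT

Answer: ELT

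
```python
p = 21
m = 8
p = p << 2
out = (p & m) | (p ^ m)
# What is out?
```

Trace:
`p = 21` → p = 21
`m = 8` → m = 8
`p = p << 2` → p = 84
`out = (p & m) | (p ^ m)` → out = 92
So out = 92

Answer: 92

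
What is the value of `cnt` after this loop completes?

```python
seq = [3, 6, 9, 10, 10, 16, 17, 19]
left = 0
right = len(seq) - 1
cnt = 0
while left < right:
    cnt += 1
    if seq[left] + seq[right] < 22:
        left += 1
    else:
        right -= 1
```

Steps to find pair summing to 22
`cnt` takes the values: 0 → 1 → 2 → 3 → 4 → 5 → 6 → 7

Answer: 7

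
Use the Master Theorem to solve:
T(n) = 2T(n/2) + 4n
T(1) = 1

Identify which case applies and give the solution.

a=2, b=2, f(n)=4n. log_2(2) = 1. Since c=1 = 1, Case 2 applies: T(n) = Θ(n^log_b(a) · log n) = O(n log n).

Answer: O(n log n) - Case 2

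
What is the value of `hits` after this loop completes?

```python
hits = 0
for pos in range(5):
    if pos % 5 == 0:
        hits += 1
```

Count numbers divisible by 5 in range(5)
`hits` takes the values: 0 → 1

Answer: 1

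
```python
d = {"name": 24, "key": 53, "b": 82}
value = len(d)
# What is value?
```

Trace:
`d = {"name": 24, "key": 53, "b": 82}` → d = {'name': 24, 'key': 53, 'b': 82}
`value = len(d)` → value = 3
So value = 3

Answer: 3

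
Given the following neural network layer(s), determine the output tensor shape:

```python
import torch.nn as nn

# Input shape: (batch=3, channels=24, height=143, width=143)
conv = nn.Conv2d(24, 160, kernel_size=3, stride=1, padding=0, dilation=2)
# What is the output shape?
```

Input: (3, 24, 143, 143) -> Output: (3, 160, 139, 139)

Answer: (3, 160, 139, 139)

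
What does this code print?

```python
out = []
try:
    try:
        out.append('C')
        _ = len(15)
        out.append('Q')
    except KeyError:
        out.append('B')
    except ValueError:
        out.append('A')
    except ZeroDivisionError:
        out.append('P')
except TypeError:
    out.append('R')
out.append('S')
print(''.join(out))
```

Execution trace: 'C' (try body) → 'R' (outer except TypeError) → 'S' (after the try/except). Output: CRS

Answer: CRS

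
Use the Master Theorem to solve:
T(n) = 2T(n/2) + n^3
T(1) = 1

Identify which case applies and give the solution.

a=2, b=2, f(n)=n^3. log_2(2) = 1. Since c=3 > 1 and the regularity condition holds (2(n/2)^3 = (2/2^3)n^3 with 2/2^3 < 1), Case 3 applies: T(n) = Θ(f(n)) = O(n^3).

Answer: O(n^3) - Case 3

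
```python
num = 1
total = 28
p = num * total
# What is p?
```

Trace:
`num = 1` → num = 1
`total = 28` → total = 28
`p = num * total` → p = 28
So p = 28

Answer: 28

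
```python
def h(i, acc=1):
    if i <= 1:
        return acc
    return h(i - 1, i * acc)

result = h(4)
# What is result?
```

Accumulator trace (n, acc): (4, 1) -> (3, 4) -> (2, 12) -> (1, 24) -> return 24

Answer: 24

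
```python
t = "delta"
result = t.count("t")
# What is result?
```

Trace:
`t = "delta"` → t = 'delta'
`result = t.count("t")` → result = 1
So result = 1

Answer: 1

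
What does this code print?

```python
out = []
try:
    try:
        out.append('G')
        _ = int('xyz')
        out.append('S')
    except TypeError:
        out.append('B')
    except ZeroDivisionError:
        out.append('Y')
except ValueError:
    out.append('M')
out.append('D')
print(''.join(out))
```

Execution trace: 'G' (try body) → 'M' (outer except ValueError) → 'D' (after the try/except). Output: GMD

Answer: GMD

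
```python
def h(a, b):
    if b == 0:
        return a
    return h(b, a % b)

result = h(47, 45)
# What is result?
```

h(47, 45) -> h(45, 2) -> h(2, 1) -> h(1, 0) -> 1

Answer: 1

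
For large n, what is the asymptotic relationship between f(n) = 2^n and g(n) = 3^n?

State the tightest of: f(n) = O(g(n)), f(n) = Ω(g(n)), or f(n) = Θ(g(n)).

2^n vs 3^n: f(n) = O(g(n)) but not Ω(g(n)) — 3^n grows strictly faster than 2^n.

Answer: f(n) = O(g(n)) but not Ω(g(n)) — 3^n grows strictly faster than 2^n.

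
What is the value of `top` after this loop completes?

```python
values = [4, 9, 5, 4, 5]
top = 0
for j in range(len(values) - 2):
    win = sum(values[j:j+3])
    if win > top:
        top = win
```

Max sum of 3-element window in [4, 9, 5, 4, 5]
`top` takes the values: 0 → 18

Answer: 18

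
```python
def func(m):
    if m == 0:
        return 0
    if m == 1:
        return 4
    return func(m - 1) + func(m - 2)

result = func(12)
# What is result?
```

Build up from base cases: func(0)=0, func(1)=4, func(2)=4, func(3)=8, func(4)=12, func(5)=20, func(6)=32, ..., func(12)=576

Answer: 576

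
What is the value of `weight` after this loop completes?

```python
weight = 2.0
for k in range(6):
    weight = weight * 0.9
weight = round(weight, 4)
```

Exponential decay: 2.0 * 0.9^6
`weight` takes the values: 2.0 → 1.8 → 1.62 → 1.458 → 1.3122 → 1.18098 → 1.062882 → 1.0629

Answer: 1.0629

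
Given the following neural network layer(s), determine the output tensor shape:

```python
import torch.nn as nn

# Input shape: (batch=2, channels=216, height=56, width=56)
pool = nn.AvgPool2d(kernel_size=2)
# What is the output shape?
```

Input: (2, 216, 56, 56) -> Output: (2, 216, 28, 28)

Answer: (2, 216, 28, 28)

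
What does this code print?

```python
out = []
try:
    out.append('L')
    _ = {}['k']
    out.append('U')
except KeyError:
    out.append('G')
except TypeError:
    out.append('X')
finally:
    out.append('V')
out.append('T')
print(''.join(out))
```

Execution trace: 'L' (try body) → 'G' (except KeyError) → 'V' (finally) → 'T' (after the try/except). Output: LGVT

Answer: LGVT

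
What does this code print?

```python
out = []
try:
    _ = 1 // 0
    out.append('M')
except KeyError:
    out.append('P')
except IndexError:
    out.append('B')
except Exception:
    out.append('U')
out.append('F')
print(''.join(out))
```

Execution trace: 'U' (except Exception) → 'F' (after the try/except). Output: UF

Answer: UF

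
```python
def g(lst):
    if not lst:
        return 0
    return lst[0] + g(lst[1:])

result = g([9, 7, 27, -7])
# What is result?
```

9 + 7 + 27 + (-7) + 0 = 36

Answer: 36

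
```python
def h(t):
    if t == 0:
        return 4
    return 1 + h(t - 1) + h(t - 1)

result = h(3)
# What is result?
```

h(t) = 1 + 2·h(t-1), h(0)=4. Closed form: (4+1)·2^3 - 1 = 39.

Answer: 39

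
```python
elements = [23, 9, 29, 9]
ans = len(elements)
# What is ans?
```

Trace:
`elements = [23, 9, 29, 9]` → elements = [23, 9, 29, 9]
`ans = len(elements)` → ans = 4
So ans = 4

Answer: 4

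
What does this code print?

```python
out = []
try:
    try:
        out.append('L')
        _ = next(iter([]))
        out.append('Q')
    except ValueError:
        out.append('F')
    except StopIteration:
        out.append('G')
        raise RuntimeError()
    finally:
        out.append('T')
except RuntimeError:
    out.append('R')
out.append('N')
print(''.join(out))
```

Execution trace: 'L' (inner try body) → 'G' (inner except StopIteration) → 'T' (inner finally) → 'R' (outer except RuntimeError) → 'N' (after the try/except). Output: LGTRN

Answer: LGTRN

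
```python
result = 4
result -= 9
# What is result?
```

Trace:
`result = 4` → result = 4
`result -= 9` → result = -5
So result = -5

Answer: -5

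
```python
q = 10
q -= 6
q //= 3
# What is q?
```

Trace:
`q = 10` → q = 10
`q -= 6` → q = 4
`q //= 3` → q = 1
So q = 1

Answer: 1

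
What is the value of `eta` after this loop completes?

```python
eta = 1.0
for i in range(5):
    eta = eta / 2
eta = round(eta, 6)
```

Halving LR 5 times: 1 / 2^5
`eta` takes the values: 1.0 → 0.5 → 0.25 → 0.125 → 0.0625 → 0.03125

Answer: 0.03125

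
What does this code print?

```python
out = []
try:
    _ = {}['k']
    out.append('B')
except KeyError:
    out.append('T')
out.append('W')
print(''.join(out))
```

Execution trace: 'T' (except KeyError) → 'W' (after the try/except). Output: TW

Answer: TW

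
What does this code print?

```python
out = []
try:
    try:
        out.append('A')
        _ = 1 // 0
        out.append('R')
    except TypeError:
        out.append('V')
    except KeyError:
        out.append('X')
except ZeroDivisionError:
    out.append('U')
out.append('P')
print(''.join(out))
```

Execution trace: 'A' (try body) → 'U' (outer except ZeroDivisionError) → 'P' (after the try/except). Output: AUP

Answer: AUP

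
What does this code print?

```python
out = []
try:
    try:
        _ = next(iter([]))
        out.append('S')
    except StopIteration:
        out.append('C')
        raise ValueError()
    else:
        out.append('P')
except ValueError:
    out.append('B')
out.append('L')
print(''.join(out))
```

Execution trace: 'C' (inner except StopIteration) → 'B' (outer except ValueError) → 'L' (after the try/except). Output: CBL

Answer: CBL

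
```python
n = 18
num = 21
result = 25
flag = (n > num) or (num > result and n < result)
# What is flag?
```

Trace:
`n = 18` → n = 18
`num = 21` → num = 21
`result = 25` → result = 25
`flag = (n > num) or (num > result and n < result)` → flag = False
So flag = False

Answer: False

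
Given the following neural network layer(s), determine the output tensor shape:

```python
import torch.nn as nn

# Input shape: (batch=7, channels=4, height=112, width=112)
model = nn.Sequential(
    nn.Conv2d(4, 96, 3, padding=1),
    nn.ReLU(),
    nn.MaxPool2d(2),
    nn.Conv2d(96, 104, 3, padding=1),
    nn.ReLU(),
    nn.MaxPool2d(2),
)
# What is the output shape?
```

Input: (7, 4, 112, 112) -> after first Conv2d: (7, 96, 112, 112) -> after first MaxPool2d: (7, 96, 56, 56) -> after second Conv2d: (7, 104, 56, 56) -> Output: (7, 104, 28, 28)

Answer: (7, 104, 28, 28)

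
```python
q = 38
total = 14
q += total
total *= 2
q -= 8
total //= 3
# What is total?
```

Trace:
`q = 38` → q = 38
`total = 14` → total = 14
`q += total` → q = 52
`total *= 2` → total = 28
`q -= 8` → q = 44
`total //= 3` → total = 9
So total = 9

Answer: 9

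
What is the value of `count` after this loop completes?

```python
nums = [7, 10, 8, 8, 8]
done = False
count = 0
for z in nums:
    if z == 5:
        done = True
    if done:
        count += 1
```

Count elements after first 5 in [7, 10, 8, 8, 8]
`count` takes the values: 0

Answer: 0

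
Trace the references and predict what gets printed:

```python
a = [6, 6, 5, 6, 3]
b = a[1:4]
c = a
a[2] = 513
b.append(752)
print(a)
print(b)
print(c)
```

Key concept: slice vs alias.
Step by step:
`a = [6, 6, 5, 6, 3]` → a = [6, 6, 5, 6, 3]
`b = a[1:4]` → b = [6, 5, 6]
`c = a` → c = [6, 6, 5, 6, 3] (same object as a)
`a[2] = 513` → a = [6, 6, 513, 6, 3] (same object as c); c = [6, 6, 513, 6, 3] (same object as a)
`b.append(752)` → b = [6, 5, 6, 752]
`print(a)` → prints [6, 6, 513, 6, 3]
`print(b)` → prints [6, 5, 6, 752]
`print(c)` → prints [6, 6, 513, 6, 3]

Answer:
[6, 6, 513, 6, 3]
[6, 5, 6, 752]
[6, 6, 513, 6, 3]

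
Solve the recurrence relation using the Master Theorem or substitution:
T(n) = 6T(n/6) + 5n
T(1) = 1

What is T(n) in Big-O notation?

By Master Theorem: a=6, b=6, f(n)=5n. Since log_6(6) = 1 and f(n) = Θ(n^1), Case 2 applies. T(n) = O(n log n).

Answer: O(n log n)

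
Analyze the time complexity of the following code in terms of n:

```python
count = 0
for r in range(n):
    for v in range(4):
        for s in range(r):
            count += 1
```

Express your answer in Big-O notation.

Each loop level contributes: n × 1 × n. Multiplying the contributions gives O(n^2).

Answer: O(n^2)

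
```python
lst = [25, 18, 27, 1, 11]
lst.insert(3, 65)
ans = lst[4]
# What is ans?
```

Trace:
`lst = [25, 18, 27, 1, 11]` → lst = [25, 18, 27, 1, 11]
`lst.insert(3, 65)` → lst = [25, 18, 27, 65, 1, 11]
`ans = lst[4]` → ans = 1
So ans = 1

Answer: 1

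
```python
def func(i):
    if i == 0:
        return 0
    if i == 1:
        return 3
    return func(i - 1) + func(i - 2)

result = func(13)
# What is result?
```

Build up from base cases: func(0)=0, func(1)=3, func(2)=3, func(3)=6, func(4)=9, func(5)=15, func(6)=24, ..., func(13)=699

Answer: 699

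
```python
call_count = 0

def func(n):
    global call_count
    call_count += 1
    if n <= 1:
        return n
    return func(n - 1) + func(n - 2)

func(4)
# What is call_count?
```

Calls(n) = 1 + Calls(n-1) + Calls(n-2); Calls(0)=Calls(1)=1. For n=4 this gives 9.

Answer: 9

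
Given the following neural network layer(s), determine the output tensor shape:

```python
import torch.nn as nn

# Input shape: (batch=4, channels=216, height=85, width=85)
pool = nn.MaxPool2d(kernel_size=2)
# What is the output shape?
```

Input: (4, 216, 85, 85) -> Output: (4, 216, 42, 42)

Answer: (4, 216, 42, 42)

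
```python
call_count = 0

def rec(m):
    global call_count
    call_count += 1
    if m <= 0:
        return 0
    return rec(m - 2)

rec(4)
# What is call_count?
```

Linear recursion stepping by 2: 3 calls from m=4 down to ≤0.

Answer: 3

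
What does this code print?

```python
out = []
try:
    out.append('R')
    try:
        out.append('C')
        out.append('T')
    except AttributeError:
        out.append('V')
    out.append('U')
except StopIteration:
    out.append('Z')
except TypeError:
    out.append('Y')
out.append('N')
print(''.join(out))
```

Execution trace: 'R' (try body) → 'C' (inner try body) → 'T' (inner try body, no exception) → 'U' (try body, no exception) → 'N' (after the try/except). Output: RCTUN

Answer: RCTUN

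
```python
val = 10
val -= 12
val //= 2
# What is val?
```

Trace:
`val = 10` → val = 10
`val -= 12` → val = -2
`val //= 2` → val = -1
So val = -1

Answer: -1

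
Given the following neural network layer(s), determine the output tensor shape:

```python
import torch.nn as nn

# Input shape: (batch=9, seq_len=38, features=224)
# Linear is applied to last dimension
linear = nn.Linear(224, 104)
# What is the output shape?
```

Input: (9, 38, 224) -> Output: (9, 38, 104)

Answer: (9, 38, 104)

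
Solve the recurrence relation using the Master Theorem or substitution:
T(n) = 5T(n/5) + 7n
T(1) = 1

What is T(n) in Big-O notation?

By Master Theorem: a=5, b=5, f(n)=7n. Since log_5(5) = 1 and f(n) = Θ(n^1), Case 2 applies. T(n) = O(n log n).

Answer: O(n log n)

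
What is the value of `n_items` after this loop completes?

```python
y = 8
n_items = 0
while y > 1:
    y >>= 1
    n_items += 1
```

Count right shifts until 1
`n_items` takes the values: 0 → 1 → 2 → 3

Answer: 3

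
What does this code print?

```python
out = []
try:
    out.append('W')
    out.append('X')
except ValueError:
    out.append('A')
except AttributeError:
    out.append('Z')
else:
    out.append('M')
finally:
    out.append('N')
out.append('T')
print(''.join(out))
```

Execution trace: 'W' (try body) → 'X' (try body, no exception) → 'M' (else) → 'N' (finally) → 'T' (after the try/except). Output: WXMNT

Answer: WXMNT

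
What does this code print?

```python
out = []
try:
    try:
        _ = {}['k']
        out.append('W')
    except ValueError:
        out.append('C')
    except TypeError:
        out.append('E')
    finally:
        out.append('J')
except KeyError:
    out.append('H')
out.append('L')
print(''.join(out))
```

Execution trace: 'J' (finally) → 'H' (outer except KeyError) → 'L' (after the try/except). Output: JHL

Answer: JHL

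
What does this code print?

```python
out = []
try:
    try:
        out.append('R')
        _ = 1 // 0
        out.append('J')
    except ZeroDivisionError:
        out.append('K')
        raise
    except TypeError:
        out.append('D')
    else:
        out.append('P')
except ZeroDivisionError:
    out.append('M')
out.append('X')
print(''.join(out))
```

Execution trace: 'R' (inner try body) → 'K' (inner except ZeroDivisionError) → 'M' (outer except ZeroDivisionError) → 'X' (after the try/except). Output: RKMX

Answer: RKMX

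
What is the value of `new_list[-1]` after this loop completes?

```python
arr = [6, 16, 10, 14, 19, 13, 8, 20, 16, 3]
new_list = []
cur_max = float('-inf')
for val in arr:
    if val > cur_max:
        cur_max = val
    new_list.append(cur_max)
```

Running max ends at 20
`new_list` takes the values: [] → [6] → [6, 16] → [6, 16, 16] → [6, 16, 16, 16] → [6, 16, 16, 16, 19] → [6, 16, 16, 16, 19, 19] → [6, 16, 16, 16, 19, 19, 19] → [6, 16, 16, 16, 19, 19, 19, 20] → [6, 16, 16, 16, 19, 19, 19, 20, 20] → [6, 16, 16, 16, 19, 19, 19, 20, 20, 20]
So `new_list[-1]` = 20

Answer: 20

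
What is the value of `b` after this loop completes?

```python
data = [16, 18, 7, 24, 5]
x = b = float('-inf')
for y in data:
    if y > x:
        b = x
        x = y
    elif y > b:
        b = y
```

Second largest (with repeats) in [16, 18, 7, 24, 5]
`b` takes the values: -inf → 16 → 18

Answer: 18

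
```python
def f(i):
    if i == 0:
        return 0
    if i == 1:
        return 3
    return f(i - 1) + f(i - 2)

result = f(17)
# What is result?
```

Build up from base cases: f(0)=0, f(1)=3, f(2)=3, f(3)=6, f(4)=9, f(5)=15, f(6)=24, ..., f(17)=4791

Answer: 4791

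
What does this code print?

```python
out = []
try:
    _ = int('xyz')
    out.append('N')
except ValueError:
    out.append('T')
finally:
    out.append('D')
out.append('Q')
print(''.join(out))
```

Execution trace: 'T' (except ValueError) → 'D' (finally) → 'Q' (after the try/except). Output: TDQ

Answer: TDQ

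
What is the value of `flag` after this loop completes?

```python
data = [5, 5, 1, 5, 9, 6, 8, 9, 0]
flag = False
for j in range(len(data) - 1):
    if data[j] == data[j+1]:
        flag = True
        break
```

Check consecutive duplicates in [5, 5, 1, 5, 9, 6, 8, 9, 0]
`flag` takes the values: False → True

Answer: True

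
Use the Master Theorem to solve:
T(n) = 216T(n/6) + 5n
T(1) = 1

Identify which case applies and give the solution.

a=216, b=6, f(n)=5n. log_6(216) = 3. Since c=1 < 3, Case 1 applies: T(n) = Θ(n^log_b(a)) = O(n^3).

Answer: O(n^3) - Case 1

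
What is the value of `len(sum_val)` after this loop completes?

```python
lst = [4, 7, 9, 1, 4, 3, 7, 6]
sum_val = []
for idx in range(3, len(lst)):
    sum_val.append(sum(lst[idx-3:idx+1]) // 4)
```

Number of 4-element averages
`sum_val` takes the values: [] → [5] → [5, 5] → [5, 5, 4] → [5, 5, 4, 3] → [5, 5, 4, 3, 5]
So `len(sum_val)` = 5

Answer: 5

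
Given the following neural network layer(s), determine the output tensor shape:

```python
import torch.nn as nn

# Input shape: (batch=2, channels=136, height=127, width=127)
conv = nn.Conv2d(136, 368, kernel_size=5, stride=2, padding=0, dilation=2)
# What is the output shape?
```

Input: (2, 136, 127, 127) -> Output: (2, 368, 60, 60)

Answer: (2, 368, 60, 60)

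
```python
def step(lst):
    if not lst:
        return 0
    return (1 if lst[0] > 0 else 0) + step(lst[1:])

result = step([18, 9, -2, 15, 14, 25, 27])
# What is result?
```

Count of positive elements in [18, 9, -2, 15, 14, 25, 27] = 6

Answer: 6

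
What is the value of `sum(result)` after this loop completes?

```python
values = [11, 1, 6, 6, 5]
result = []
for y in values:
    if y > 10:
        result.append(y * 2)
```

Sum of doubled values > 10
`result` takes the values: [] → [22]
So `sum(result)` = 22

Answer: 22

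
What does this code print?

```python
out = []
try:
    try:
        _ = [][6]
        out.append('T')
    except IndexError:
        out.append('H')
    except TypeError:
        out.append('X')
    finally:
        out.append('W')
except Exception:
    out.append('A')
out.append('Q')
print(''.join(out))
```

Execution trace: 'H' (inner except IndexError) → 'W' (inner finally) → 'Q' (after the try/except). Output: HWQ

Answer: HWQ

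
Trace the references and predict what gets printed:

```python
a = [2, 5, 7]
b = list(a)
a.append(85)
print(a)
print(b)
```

Key concept: list() constructor creates copy.
Step by step:
`a = [2, 5, 7]` → a = [2, 5, 7]
`b = list(a)` → b = [2, 5, 7]
`a.append(85)` → a = [2, 5, 7, 85]
`print(a)` → prints [2, 5, 7, 85]
`print(b)` → prints [2, 5, 7]

Answer:
[2, 5, 7, 85]
[2, 5, 7]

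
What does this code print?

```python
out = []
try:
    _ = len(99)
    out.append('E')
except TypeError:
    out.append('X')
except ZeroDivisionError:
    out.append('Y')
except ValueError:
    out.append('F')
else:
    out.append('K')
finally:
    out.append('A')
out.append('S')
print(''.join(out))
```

Execution trace: 'X' (except TypeError) → 'A' (finally) → 'S' (after the try/except). Output: XAS

Answer: XAS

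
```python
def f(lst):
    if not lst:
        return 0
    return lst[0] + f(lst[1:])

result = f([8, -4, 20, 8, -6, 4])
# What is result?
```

8 + (-4) + 20 + 8 + (-6) + 4 + 0 = 30

Answer: 30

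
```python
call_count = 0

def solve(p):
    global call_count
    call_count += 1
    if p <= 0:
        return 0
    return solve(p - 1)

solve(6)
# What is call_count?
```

Linear recursion stepping by 1: 7 calls from p=6 down to ≤0.

Answer: 7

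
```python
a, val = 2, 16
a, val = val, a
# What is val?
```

Trace:
`a, val = 2, 16` → a = 2; val = 16
`a, val = val, a` → a = 16; val = 2
So val = 2

Answer: 2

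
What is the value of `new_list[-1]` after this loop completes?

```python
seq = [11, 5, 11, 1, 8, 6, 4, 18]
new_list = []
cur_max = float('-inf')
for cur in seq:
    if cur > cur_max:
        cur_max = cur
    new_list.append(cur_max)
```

Running max ends at 18
`new_list` takes the values: [] → [11] → [11, 11] → [11, 11, 11] → [11, 11, 11, 11] → [11, 11, 11, 11, 11] → [11, 11, 11, 11, 11, 11] → [11, 11, 11, 11, 11, 11, 11] → [11, 11, 11, 11, 11, 11, 11, 18]
So `new_list[-1]` = 18

Answer: 18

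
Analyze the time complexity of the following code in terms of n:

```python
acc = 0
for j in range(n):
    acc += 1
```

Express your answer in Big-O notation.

Each loop level contributes: n. Multiplying the contributions gives O(n).

Answer: O(n)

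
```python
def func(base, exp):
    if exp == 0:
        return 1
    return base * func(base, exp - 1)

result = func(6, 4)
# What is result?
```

func(6, 4) = 6 * 6 * 6 * 6 = 1296

Answer: 1296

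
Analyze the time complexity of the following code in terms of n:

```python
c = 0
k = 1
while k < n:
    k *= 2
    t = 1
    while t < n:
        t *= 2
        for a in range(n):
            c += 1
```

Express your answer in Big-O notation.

Each loop level contributes: log n × log n × n. Multiplying the contributions gives O(n log² n).

Answer: O(n log² n)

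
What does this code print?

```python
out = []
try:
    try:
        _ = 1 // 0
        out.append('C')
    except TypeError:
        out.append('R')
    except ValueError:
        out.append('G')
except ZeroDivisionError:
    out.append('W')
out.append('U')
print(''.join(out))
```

Execution trace: 'W' (outer except ZeroDivisionError) → 'U' (after the try/except). Output: WU

Answer: WU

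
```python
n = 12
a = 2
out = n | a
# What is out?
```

Trace:
`n = 12` → n = 12
`a = 2` → a = 2
`out = n | a` → out = 14
So out = 14

Answer: 14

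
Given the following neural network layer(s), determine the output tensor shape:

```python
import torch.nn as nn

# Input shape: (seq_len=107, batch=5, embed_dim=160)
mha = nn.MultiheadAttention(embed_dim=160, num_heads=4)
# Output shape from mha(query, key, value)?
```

Input: (107, 5, 160) -> Output: (107, 5, 160)

Answer: (107, 5, 160)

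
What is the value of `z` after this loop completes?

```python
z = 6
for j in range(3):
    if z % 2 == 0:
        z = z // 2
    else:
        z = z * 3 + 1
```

Collatz-style transformation from 6
`z` takes the values: 6 → 3 → 10 → 5

Answer: 5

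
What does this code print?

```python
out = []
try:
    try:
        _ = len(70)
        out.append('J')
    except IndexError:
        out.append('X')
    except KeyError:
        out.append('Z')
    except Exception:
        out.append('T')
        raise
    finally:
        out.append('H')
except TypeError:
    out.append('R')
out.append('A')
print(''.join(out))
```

Execution trace: 'T' (inner except Exception) → 'H' (inner finally) → 'R' (outer except TypeError) → 'A' (after the try/except). Output: THRA

Answer: THRA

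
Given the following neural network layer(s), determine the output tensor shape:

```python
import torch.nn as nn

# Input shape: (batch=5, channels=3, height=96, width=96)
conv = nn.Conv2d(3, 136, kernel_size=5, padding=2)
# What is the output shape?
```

Input: (5, 3, 96, 96) -> Output: (5, 136, 96, 96)

Answer: (5, 136, 96, 96)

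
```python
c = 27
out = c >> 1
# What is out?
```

Trace:
`c = 27` → c = 27
`out = c >> 1` → out = 13
So out = 13

Answer: 13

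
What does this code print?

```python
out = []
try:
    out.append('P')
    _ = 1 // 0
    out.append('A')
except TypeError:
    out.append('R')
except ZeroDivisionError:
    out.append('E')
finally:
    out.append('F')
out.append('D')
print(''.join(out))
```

Execution trace: 'P' (try body) → 'E' (except ZeroDivisionError) → 'F' (finally) → 'D' (after the try/except). Output: PEFD

Answer: PEFD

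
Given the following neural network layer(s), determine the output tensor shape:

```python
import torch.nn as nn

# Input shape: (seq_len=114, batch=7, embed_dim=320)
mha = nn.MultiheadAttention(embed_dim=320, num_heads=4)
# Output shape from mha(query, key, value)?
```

Input: (114, 7, 320) -> Output: (114, 7, 320)

Answer: (114, 7, 320)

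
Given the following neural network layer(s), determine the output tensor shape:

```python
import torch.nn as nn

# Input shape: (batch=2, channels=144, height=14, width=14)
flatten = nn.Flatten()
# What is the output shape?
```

Input: (2, 144, 14, 14) -> Output: (2, 28224)

Answer: (2, 28224)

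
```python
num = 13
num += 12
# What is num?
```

Trace:
`num = 13` → num = 13
`num += 12` → num = 25
So num = 25

Answer: 25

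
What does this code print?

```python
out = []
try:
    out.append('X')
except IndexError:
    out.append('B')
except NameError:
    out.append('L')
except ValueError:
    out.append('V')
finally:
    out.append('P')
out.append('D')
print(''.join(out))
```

Execution trace: 'X' (try body, no exception) → 'P' (finally) → 'D' (after the try/except). Output: XPD

Answer: XPD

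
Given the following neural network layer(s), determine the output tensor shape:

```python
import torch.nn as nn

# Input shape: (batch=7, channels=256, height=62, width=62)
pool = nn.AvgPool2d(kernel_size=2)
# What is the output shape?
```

Input: (7, 256, 62, 62) -> Output: (7, 256, 31, 31)

Answer: (7, 256, 31, 31)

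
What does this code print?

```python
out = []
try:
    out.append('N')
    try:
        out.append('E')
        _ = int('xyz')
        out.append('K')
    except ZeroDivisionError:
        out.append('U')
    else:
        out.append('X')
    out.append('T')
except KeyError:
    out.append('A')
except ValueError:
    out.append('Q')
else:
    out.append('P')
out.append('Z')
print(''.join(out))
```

Execution trace: 'N' (try body) → 'E' (inner try body) → 'Q' (except ValueError) → 'Z' (after the try/except). Output: NEQZ

Answer: NEQZ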